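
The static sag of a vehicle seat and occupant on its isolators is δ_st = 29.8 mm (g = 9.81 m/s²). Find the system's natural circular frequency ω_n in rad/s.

ω_n = √(g/δ_st) = √(9.81/0.0298) = √329.2 = 18.14 rad/s.

18.1 rad/s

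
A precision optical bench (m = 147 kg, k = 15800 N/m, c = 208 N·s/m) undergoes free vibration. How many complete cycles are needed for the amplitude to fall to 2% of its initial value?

10 cycles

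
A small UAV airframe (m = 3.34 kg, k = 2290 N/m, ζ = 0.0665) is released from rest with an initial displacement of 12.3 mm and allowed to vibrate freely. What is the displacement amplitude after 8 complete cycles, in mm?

Logarithmic decrement δ = 2πζ/√(1 − ζ²) = 2π × 0.06650/√(1 − 0.00442) = 0.4188.
After n cycles, x_n/x₀ = e^(−nδ), so x_8 = 12.3 × e^(−8 × 0.4188) = 12.3 × 0.03508 = 0.4315 mm.

0.432 mm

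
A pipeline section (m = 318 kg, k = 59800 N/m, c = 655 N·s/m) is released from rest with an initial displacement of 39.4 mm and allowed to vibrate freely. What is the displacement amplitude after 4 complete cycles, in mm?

ζ = c/(2√(km)) = 655/(2√(59800 × 318)) = 655/8722 = 0.07510.
Logarithmic decrement δ = 2πζ/√(1 − ζ²) = 2π × 0.07510/√(1 − 0.00564) = 0.4732.
After n cycles, x_n/x₀ = e^(−nδ), so x_4 = 39.4 × e^(−4 × 0.4732) = 39.4 × 0.1506 = 5.935 mm.

5.94 mm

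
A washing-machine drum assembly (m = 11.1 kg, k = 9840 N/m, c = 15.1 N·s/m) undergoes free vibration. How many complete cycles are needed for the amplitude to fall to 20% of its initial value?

ζ = c/(2√(km)) = 15.1/(2√(9840 × 11.1)) = 15.1/661.0 = 0.02284.
Logarithmic decrement δ = 2πζ/√(1 − ζ²) = 2π × 0.02284/√(1 − 0.000522) = 0.1436.
x_n/x₀ = e^(−nδ) ≤ 0.2; take ln: n ≥ ln(1/0.2)/δ = 1.609/0.1436 = 11.21.
So 12 complete cycles are required.

12 cycles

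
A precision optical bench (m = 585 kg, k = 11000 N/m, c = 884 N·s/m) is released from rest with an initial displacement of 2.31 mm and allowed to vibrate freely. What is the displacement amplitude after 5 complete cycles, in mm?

ζ = c/(2√(km)) = 884/(2√(11000 × 585)) = 884/5073 = 0.1742.
Logarithmic decrement δ = 2πζ/√(1 − ζ²) = 2π × 0.1742/√(1 − 0.0304) = 1.112.
After n cycles, x_n/x₀ = e^(−nδ), so x_5 = 2.31 × e^(−5 × 1.112) = 2.31 × 0.003853 = 0.008900 mm.

0.00890 mm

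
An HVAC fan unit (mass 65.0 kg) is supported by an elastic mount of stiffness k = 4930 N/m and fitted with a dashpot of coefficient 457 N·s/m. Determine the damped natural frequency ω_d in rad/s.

7.97 rad/s

ω_n = √(k/m) = √(4930/65.0) = 8.709 rad/s.
Critical damping c_c = 2√(k·m) = 2√(4930 × 65.0) = 1132 N·s/m, so ζ = c/c_c = 457/1132 = 0.4037.
ω_d = ω_n√(1 − ζ²) = 8.709 × √(1 − 0.163) = 7.968 rad/s.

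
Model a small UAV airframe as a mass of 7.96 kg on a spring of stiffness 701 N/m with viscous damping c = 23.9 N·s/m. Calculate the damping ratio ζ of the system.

ω_n = √(k/m) = √(701.0/7.96) = 9.384 rad/s.
Critical damping c_c = 2√(k·m) = 2√(701.0 × 7.96) = 149.4 N·s/m, so ζ = c/c_c = 23.9/149.4 = 0.1600.

0.160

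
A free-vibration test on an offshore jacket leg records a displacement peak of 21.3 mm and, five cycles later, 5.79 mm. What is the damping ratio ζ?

Logarithmic decrement δ = (1/n)·ln(x₀/x_n) = (1/5)·ln(21.3/5.79) = (1/5)·ln(3.679) = 0.2605.
ζ = δ/√(4π² + δ²) = 0.2605/√(39.48 + 0.0679) = 0.2605/6.289 = 0.04143.

0.0414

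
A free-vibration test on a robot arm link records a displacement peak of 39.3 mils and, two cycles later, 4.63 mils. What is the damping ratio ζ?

Logarithmic decrement δ = (1/n)·ln(x₀/x_n) = (1/2)·ln(39.3/4.63) = (1/2)·ln(8.488) = 1.069.
ζ = δ/√(4π² + δ²) = 1.069/√(39.48 + 1.14) = 1.069/6.374 = 0.1678.

0.168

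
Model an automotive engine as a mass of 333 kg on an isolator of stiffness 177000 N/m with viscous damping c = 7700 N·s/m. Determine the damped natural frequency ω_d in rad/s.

19.9 rad/s

ω_n = √(k/m) = √(177000/333) = 23.05 rad/s.
Critical damping c_c = 2√(k·m) = 2√(177000 × 333) = 15350 N·s/m, so ζ = c/c_c = 7700/15350 = 0.5015.
ω_d = ω_n√(1 − ζ²) = 23.05 × √(1 − 0.251) = 19.95 rad/s.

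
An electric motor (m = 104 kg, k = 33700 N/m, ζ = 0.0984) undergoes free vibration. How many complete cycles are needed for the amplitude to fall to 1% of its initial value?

Logarithmic decrement δ = 2πζ/√(1 − ζ²) = 2π × 0.09840/√(1 − 0.00968) = 0.6213.
x_n/x₀ = e^(−nδ) ≤ 0.01; take ln: n ≥ ln(1/0.01)/δ = 4.605/0.6213 = 7.412.
So 8 complete cycles are required.

8 cycles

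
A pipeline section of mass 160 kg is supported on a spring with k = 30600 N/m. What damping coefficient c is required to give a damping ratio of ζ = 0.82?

c_c = 2√(k·m) = 2√(30600 × 160) = 4425 N·s/m.
c = ζ·c_c = 0.82 × 4425 = 3629 N·s/m.

3630 N·s/m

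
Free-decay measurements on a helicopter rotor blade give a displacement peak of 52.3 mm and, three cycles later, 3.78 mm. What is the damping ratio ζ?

Logarithmic decrement δ = (1/n)·ln(x₀/x_n) = (1/3)·ln(52.3/3.78) = (1/3)·ln(13.84) = 0.8758.
ζ = δ/√(4π² + δ²) = 0.8758/√(39.48 + 0.767) = 0.8758/6.344 = 0.1380.

0.138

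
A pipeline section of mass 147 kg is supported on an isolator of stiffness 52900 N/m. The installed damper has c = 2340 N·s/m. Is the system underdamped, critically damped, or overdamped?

c_c = 2√(k·m) = 5577 N·s/m; ζ = c/c_c = 2340/5577 = 0.420.
Since ζ < 1 the system is underdamped.

underdamped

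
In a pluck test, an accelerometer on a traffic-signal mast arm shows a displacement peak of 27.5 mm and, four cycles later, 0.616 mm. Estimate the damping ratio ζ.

0.149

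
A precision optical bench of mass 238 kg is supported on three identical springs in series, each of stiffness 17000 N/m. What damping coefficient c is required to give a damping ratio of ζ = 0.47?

1090 N·s/m

Series springs: 1/k_eq = 3/17000, so k_eq = 17000/3 = 5667 N/m.
c_c = 2√(k_eq·m) = 2√(5667 × 238) = 2323 N·s/m.
c = ζ·c_c = 0.47 × 2323 = 1092 N·s/m.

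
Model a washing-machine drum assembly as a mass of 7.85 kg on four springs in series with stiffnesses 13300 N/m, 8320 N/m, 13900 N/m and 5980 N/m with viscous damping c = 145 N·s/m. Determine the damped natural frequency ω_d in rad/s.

14.4 rad/s

Series springs: 1/k_eq = 1/13300 + 1/8320 + 1/13900 + 1/5980 = 0.0004345, so k_eq = 2301 N/m.
ω_n = √(k_eq/m) = √(2301/7.85) = 17.12 rad/s.
Critical damping c_c = 2√(k_eq·m) = 2√(2301 × 7.85) = 268.8 N·s/m, so ζ = c/c_c = 145/268.8 = 0.5394.
ω_d = ω_n√(1 − ζ²) = 17.12 × √(1 − 0.291) = 14.42 rad/s.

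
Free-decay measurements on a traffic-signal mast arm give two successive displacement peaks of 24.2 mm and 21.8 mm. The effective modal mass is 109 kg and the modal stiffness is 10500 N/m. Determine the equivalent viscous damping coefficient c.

35.6 N·s/m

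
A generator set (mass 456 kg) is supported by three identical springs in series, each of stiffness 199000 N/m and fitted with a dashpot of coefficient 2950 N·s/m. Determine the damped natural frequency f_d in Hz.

1.85 Hz

Series springs: 1/k_eq = 3/199000, so k_eq = 199000/3 = 66330 N/m.
ω_n = √(k_eq/m) = √(66330/456) = 12.06 rad/s.
Critical damping c_c = 2√(k_eq·m) = 2√(66330 × 456) = 11000 N·s/m, so ζ = c/c_c = 2950/11000 = 0.2682.
ω_d = ω_n√(1 − ζ²) = 12.06 × √(1 − 0.0719) = 11.62 rad/s.
f_d = ω_d/(2π) = 1.849 Hz.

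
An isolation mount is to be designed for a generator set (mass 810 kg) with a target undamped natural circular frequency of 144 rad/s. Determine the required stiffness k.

16800000 N/m

k = m·ω_n² = 810 × 144.0² = 810 × 20740 = 16800000 N/m.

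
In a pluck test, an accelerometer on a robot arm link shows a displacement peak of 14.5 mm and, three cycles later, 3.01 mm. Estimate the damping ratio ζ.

Logarithmic decrement δ = (1/n)·ln(x₀/x_n) = (1/3)·ln(14.5/3.01) = (1/3)·ln(4.817) = 0.5241.
ζ = δ/√(4π² + δ²) = 0.5241/√(39.48 + 0.275) = 0.5241/6.305 = 0.08312.

0.0831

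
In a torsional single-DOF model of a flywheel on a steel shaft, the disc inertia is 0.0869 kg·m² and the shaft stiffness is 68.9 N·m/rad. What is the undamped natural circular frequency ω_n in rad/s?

28.2 rad/s

ω_n = √(k_t/J) = √(68.9/0.0869) = √792.9 = 28.16 rad/s.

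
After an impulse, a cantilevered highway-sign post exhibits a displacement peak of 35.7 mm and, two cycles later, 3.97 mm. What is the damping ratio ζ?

Logarithmic decrement δ = (1/n)·ln(x₀/x_n) = (1/2)·ln(35.7/3.97) = (1/2)·ln(8.992) = 1.098.
ζ = δ/√(4π² + δ²) = 1.098/√(39.48 + 1.21) = 1.098/6.378 = 0.1722.

0.172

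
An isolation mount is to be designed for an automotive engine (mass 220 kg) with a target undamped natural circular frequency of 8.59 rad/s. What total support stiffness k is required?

k = m·ω_n² = 220 × 8.590² = 220 × 73.79 = 16230 N/m.

16200 N/m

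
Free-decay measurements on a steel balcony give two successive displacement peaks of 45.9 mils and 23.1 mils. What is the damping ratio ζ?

0.109

Logarithmic decrement δ = (1/n)·ln(x₀/x_n) = (1/1)·ln(45.9/23.1) = (1/1)·ln(1.987) = 0.6866.
ζ = δ/√(4π² + δ²) = 0.6866/√(39.48 + 0.471) = 0.6866/6.321 = 0.1086.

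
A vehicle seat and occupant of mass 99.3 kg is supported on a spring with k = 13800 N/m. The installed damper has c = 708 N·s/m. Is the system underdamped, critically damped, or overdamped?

c_c = 2√(k·m) = 2341 N·s/m; ζ = c/c_c = 708/2341 = 0.302.
Since ζ < 1 the system is underdamped.

underdamped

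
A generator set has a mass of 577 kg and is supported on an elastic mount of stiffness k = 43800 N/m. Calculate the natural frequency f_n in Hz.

1.39 Hz

ω_n = √(k/m) = √(43800/577) = √75.91 = 8.713 rad/s.
f_n = ω_n/(2π) = 8.713/6.283 = 1.387 Hz.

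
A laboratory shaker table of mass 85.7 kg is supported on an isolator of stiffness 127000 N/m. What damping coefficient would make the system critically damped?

6600 N·s/m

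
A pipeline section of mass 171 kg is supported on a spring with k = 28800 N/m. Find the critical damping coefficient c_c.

c_c = 2√(k·m) = 2√(28800 × 171) = 2 × 2219 = 4438 N·s/m.

4440 N·s/m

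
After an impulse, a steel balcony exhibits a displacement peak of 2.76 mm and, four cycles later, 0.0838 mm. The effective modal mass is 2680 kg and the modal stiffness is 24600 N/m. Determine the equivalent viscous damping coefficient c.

2240 N·s/m

Logarithmic decrement δ = (1/n)·ln(x₀/x_n) = (1/4)·ln(2.76/0.0838) = (1/4)·ln(32.94) = 0.8736.
ζ = δ/√(4π² + δ²) = 0.8736/√(39.48 + 0.763) = 0.8736/6.344 = 0.1377.
c = ζ · 2√(km) = 0.1377 × 2√(24600 × 2680) = 0.1377 × 16240 = 2236 N·s/m.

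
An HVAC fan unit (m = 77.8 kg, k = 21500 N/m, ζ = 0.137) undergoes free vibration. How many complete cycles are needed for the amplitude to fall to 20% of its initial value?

2 cycles

Logarithmic decrement δ = 2πζ/√(1 − ζ²) = 2π × 0.1370/√(1 − 0.0188) = 0.8690.
x_n/x₀ = e^(−nδ) ≤ 0.2; take ln: n ≥ ln(1/0.2)/δ = 1.609/0.8690 = 1.852.
So 2 complete cycles are required.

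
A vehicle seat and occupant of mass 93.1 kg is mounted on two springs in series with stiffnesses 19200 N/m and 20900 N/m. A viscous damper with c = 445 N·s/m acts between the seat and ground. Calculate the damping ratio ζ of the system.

0.231

Series springs: 1/k_eq = 1/19200 + 1/20900 = 9.993×10^-5, so k_eq = 10010 N/m.
ω_n = √(k_eq/m) = √(10010/93.1) = 10.37 rad/s.
Critical damping c_c = 2√(k_eq·m) = 2√(10010 × 93.1) = 1930 N·s/m, so ζ = c/c_c = 445/1930 = 0.2305.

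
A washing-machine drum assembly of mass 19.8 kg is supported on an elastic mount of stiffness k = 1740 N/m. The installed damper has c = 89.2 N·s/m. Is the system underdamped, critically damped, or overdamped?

underdamped

c_c = 2√(k·m) = 371.2 N·s/m; ζ = c/c_c = 89.2/371.2 = 0.240.
Since ζ < 1 the system is underdamped.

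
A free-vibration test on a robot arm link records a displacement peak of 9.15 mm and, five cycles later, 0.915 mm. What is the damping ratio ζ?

0.0731

Logarithmic decrement δ = (1/n)·ln(x₀/x_n) = (1/5)·ln(9.15/0.915) = (1/5)·ln(10.00) = 0.4605.
ζ = δ/√(4π² + δ²) = 0.4605/√(39.48 + 0.212) = 0.4605/6.300 = 0.07310.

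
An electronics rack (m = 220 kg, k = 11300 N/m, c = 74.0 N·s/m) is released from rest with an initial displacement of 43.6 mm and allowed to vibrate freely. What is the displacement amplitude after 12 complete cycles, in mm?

ζ = c/(2√(km)) = 74.0/(2√(11300 × 220)) = 74.0/3153 = 0.02347.
Logarithmic decrement δ = 2πζ/√(1 − ζ²) = 2π × 0.02347/√(1 − 0.000551) = 0.1475.
After n cycles, x_n/x₀ = e^(−nδ), so x_12 = 43.6 × e^(−12 × 0.1475) = 43.6 × 0.1704 = 7.428 mm.

7.43 mm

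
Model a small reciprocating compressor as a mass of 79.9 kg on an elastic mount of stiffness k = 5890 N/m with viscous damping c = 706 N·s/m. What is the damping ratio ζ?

ω_n = √(k/m) = √(5890/79.9) = 8.586 rad/s.
Critical damping c_c = 2√(k·m) = 2√(5890 × 79.9) = 1372 N·s/m, so ζ = c/c_c = 706/1372 = 0.5146.

0.515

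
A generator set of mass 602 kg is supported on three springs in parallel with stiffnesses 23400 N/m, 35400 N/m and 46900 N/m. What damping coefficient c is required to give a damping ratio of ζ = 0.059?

941 N·s/m

Parallel springs add: k_eq = 23400 + 35400 + 46900 = 105700 N/m.
c_c = 2√(k_eq·m) = 2√(105700 × 602) = 15950 N·s/m.
c = ζ·c_c = 0.059 × 15950 = 941.3 N·s/m.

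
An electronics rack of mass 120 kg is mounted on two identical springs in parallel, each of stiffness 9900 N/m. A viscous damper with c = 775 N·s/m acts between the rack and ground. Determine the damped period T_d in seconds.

0.505 s

Parallel springs add: k_eq = 2 × 9900 = 19800 N/m.
ω_n = √(k_eq/m) = √(19800/120) = 12.85 rad/s.
Critical damping c_c = 2√(k_eq·m) = 2√(19800 × 120) = 3083 N·s/m, so ζ = c/c_c = 775/3083 = 0.2514.
ω_d = ω_n√(1 − ζ²) = 12.85 × √(1 − 0.0632) = 12.43 rad/s.
T_d = 2π/ω_d = 0.5054 s.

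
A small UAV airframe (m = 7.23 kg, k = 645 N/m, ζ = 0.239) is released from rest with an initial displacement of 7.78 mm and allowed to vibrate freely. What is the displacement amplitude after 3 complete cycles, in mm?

0.0752 mm

Logarithmic decrement δ = 2πζ/√(1 − ζ²) = 2π × 0.2390/√(1 − 0.0571) = 1.546.
After n cycles, x_n/x₀ = e^(−nδ), so x_3 = 7.78 × e^(−3 × 1.546) = 7.78 × 0.009663 = 0.07517 mm.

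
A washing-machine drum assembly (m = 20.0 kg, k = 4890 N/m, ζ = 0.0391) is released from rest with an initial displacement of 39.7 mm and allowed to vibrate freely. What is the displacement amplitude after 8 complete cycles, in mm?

Logarithmic decrement δ = 2πζ/√(1 − ζ²) = 2π × 0.03910/√(1 − 0.00153) = 0.2459.
After n cycles, x_n/x₀ = e^(−nδ), so x_8 = 39.7 × e^(−8 × 0.2459) = 39.7 × 0.1399 = 5.554 mm.

5.55 mm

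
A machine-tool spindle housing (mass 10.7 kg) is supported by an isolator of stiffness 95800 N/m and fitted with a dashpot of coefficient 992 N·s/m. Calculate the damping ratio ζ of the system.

0.490

ω_n = √(k/m) = √(95800/10.7) = 94.62 rad/s.
Critical damping c_c = 2√(k·m) = 2√(95800 × 10.7) = 2025 N·s/m, so ζ = c/c_c = 992/2025 = 0.4899.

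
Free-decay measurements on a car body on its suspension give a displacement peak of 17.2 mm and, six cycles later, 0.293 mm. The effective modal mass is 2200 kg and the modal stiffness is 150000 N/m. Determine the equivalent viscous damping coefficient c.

3900 N·s/m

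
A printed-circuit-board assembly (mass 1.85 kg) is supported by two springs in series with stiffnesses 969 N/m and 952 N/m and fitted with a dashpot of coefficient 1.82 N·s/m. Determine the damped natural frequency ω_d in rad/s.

Series springs: 1/k_eq = 1/969 + 1/952 = 0.002082, so k_eq = 480.2 N/m.
ω_n = √(k_eq/m) = √(480.2/1.85) = 16.11 rad/s.
Critical damping c_c = 2√(k_eq·m) = 2√(480.2 × 1.85) = 59.61 N·s/m, so ζ = c/c_c = 1.82/59.61 = 0.03053.
ω_d = ω_n√(1 − ζ²) = 16.11 × √(1 − 0.000932) = 16.10 rad/s.

16.1 rad/s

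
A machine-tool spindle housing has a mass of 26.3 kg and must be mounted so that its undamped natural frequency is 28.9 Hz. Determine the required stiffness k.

867000 N/m

ω_n = 2πf_n = 2π × 28.9 = 181.6 rad/s.
k = m·ω_n² = 26.3 × 181.6² = 26.3 × 32970 = 867200 N/m.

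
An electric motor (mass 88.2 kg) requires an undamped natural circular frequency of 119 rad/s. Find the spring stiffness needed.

k = m·ω_n² = 88.2 × 119.0² = 88.2 × 14160 = 1249000 N/m.

1250000 N/m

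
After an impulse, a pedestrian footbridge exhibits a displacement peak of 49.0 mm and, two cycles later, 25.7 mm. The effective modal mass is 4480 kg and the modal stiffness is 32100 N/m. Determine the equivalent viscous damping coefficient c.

Logarithmic decrement δ = (1/n)·ln(x₀/x_n) = (1/2)·ln(49.0/25.7) = (1/2)·ln(1.907) = 0.3227.
ζ = δ/√(4π² + δ²) = 0.3227/√(39.48 + 0.104) = 0.3227/6.291 = 0.05129.
c = ζ · 2√(km) = 0.05129 × 2√(32100 × 4480) = 0.05129 × 23980 = 1230 N·s/m.

1230 N·s/m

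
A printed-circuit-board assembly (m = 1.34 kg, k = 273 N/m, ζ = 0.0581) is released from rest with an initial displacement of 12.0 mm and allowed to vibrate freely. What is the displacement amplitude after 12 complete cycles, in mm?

0.149 mm

Logarithmic decrement δ = 2πζ/√(1 − ζ²) = 2π × 0.05810/√(1 − 0.00338) = 0.3657.
After n cycles, x_n/x₀ = e^(−nδ), so x_12 = 12.0 × e^(−12 × 0.3657) = 12.0 × 0.01242 = 0.1491 mm.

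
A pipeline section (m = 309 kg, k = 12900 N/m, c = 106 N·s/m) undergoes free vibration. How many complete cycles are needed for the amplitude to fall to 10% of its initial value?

14 cycles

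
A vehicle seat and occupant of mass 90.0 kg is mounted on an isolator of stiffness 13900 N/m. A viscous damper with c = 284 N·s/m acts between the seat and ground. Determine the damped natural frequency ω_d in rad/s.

ω_n = √(k/m) = √(13900/90.0) = 12.43 rad/s.
Critical damping c_c = 2√(k·m) = 2√(13900 × 90.0) = 2237 N·s/m, so ζ = c/c_c = 284/2237 = 0.1270.
ω_d = ω_n√(1 − ζ²) = 12.43 × √(1 − 0.0161) = 12.33 rad/s.

12.3 rad/s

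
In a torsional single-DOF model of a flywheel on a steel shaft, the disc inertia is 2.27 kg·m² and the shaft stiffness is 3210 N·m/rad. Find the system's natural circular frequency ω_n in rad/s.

ω_n = √(k_t/J) = √(3210/2.27) = √1414 = 37.60 rad/s.

37.6 rad/s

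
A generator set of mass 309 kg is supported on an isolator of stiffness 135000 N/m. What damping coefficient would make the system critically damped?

12900 N·s/m

c_c = 2√(k·m) = 2√(135000 × 309) = 2 × 6459 = 12920 N·s/m.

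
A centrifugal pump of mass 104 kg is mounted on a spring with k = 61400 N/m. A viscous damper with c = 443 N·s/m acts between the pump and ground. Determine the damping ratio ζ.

ω_n = √(k/m) = √(61400/104) = 24.30 rad/s.
Critical damping c_c = 2√(k·m) = 2√(61400 × 104) = 5054 N·s/m, so ζ = c/c_c = 443/5054 = 0.08765.

0.0877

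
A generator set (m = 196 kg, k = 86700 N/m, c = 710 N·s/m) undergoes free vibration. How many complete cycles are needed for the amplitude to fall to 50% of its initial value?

ζ = c/(2√(km)) = 710/(2√(86700 × 196)) = 710/8245 = 0.08612.
Logarithmic decrement δ = 2πζ/√(1 − ζ²) = 2π × 0.08612/√(1 − 0.00742) = 0.5431.
x_n/x₀ = e^(−nδ) ≤ 0.5; take ln: n ≥ ln(1/0.5)/δ = 0.6931/0.5431 = 1.276.
So 2 complete cycles are required.

2 cycles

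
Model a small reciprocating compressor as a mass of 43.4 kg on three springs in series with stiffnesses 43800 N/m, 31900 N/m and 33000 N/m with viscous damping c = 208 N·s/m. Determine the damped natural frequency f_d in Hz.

Series springs: 1/k_eq = 1/43800 + 1/31900 + 1/33000 = 8.448×10^-5, so k_eq = 11840 N/m.
ω_n = √(k_eq/m) = √(11840/43.4) = 16.51 rad/s.
Critical damping c_c = 2√(k_eq·m) = 2√(11840 × 43.4) = 1433 N·s/m, so ζ = c/c_c = 208/1433 = 0.1451.
ω_d = ω_n√(1 − ζ²) = 16.51 × √(1 − 0.0211) = 16.34 rad/s.
f_d = ω_d/(2π) = 2.601 Hz.

2.60 Hz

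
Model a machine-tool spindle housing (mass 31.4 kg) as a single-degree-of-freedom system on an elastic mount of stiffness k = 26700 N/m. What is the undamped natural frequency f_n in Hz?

ω_n = √(k/m) = √(26700/31.4) = √850.3 = 29.16 rad/s.
f_n = ω_n/(2π) = 29.16/6.283 = 4.641 Hz.

4.64 Hz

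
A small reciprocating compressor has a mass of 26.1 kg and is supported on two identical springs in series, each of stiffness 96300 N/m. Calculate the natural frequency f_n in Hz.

6.84 Hz

Series springs: 1/k_eq = 2/96300, so k_eq = 96300/2 = 48150 N/m.
ω_n = √(k_eq/m) = √(48150/26.1) = √1845 = 42.95 rad/s.
f_n = ω_n/(2π) = 42.95/6.283 = 6.836 Hz.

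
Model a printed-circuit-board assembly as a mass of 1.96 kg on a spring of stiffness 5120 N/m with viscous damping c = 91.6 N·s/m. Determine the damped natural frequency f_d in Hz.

7.23 Hz

ω_n = √(k/m) = √(5120/1.96) = 51.11 rad/s.
Critical damping c_c = 2√(k·m) = 2√(5120 × 1.96) = 200.4 N·s/m, so ζ = c/c_c = 91.6/200.4 = 0.4572.
ω_d = ω_n√(1 − ζ²) = 51.11 × √(1 − 0.209) = 45.46 rad/s.
f_d = ω_d/(2π) = 7.234 Hz.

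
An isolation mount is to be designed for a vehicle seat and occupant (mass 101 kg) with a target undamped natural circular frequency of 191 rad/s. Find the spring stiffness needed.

3680000 N/m

k = m·ω_n² = 101 × 191.0² = 101 × 36480 = 3685000 N/m.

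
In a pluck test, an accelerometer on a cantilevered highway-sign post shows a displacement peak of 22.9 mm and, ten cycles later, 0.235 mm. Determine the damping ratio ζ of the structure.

0.0727

Logarithmic decrement δ = (1/n)·ln(x₀/x_n) = (1/10)·ln(22.9/0.235) = (1/10)·ln(97.45) = 0.4579.
ζ = δ/√(4π² + δ²) = 0.4579/√(39.48 + 0.210) = 0.4579/6.300 = 0.07269.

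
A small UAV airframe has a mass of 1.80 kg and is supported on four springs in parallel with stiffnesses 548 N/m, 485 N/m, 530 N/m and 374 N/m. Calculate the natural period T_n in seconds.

0.192 s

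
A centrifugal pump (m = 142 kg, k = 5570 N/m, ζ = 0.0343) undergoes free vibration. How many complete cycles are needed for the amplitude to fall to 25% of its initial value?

Logarithmic decrement δ = 2πζ/√(1 − ζ²) = 2π × 0.03430/√(1 − 0.00118) = 0.2156.
x_n/x₀ = e^(−nδ) ≤ 0.25; take ln: n ≥ ln(1/0.25)/δ = 1.386/0.2156 = 6.429.
So 7 complete cycles are required.

7 cycles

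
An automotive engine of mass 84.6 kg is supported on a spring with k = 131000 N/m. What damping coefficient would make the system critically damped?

c_c = 2√(k·m) = 2√(131000 × 84.6) = 2 × 3329 = 6658 N·s/m.

6660 N·s/m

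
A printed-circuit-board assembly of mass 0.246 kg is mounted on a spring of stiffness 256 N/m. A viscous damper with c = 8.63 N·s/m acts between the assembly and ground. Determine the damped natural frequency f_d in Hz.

4.31 Hz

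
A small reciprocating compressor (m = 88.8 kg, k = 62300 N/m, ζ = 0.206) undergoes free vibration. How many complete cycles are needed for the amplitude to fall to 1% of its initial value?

4 cycles

Logarithmic decrement δ = 2πζ/√(1 − ζ²) = 2π × 0.2060/√(1 − 0.0424) = 1.323.
x_n/x₀ = e^(−nδ) ≤ 0.01; take ln: n ≥ ln(1/0.01)/δ = 4.605/1.323 = 3.482.
So 4 complete cycles are required.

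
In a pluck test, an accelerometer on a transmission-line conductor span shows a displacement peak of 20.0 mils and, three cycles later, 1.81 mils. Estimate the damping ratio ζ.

0.126

Logarithmic decrement δ = (1/n)·ln(x₀/x_n) = (1/3)·ln(20.0/1.81) = (1/3)·ln(11.05) = 0.8008.
ζ = δ/√(4π² + δ²) = 0.8008/√(39.48 + 0.641) = 0.8008/6.334 = 0.1264.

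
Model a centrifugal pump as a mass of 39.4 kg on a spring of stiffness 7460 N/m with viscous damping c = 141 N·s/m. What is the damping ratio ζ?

0.130

ω_n = √(k/m) = √(7460/39.4) = 13.76 rad/s.
Critical damping c_c = 2√(k·m) = 2√(7460 × 39.4) = 1084 N·s/m, so ζ = c/c_c = 141/1084 = 0.1300.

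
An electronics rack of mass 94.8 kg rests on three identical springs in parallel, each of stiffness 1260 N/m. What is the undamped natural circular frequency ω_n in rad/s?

6.31 rad/s

Parallel springs add: k_eq = 3 × 1260 = 3780 N/m.
ω_n = √(k_eq/m) = √(3780/94.8) = √39.87 = 6.315 rad/s.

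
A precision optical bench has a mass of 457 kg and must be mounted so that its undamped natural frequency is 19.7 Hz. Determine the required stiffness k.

7000000 N/m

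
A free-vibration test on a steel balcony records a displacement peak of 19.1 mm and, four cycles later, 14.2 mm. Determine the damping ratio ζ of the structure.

Logarithmic decrement δ = (1/n)·ln(x₀/x_n) = (1/4)·ln(19.1/14.2) = (1/4)·ln(1.345) = 0.07411.
ζ = δ/√(4π² + δ²) = 0.07411/√(39.48 + 0.00549) = 0.07411/6.284 = 0.01179.

0.0118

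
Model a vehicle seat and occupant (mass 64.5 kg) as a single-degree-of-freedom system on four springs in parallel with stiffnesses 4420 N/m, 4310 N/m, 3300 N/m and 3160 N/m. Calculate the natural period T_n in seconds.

Parallel springs add: k_eq = 4420 + 4310 + 3300 + 3160 = 15190 N/m.
ω_n = √(k_eq/m) = √(15190/64.5) = √235.5 = 15.35 rad/s.
T_n = 2π/ω_n = 6.283/15.35 = 0.4094 s.

0.409 s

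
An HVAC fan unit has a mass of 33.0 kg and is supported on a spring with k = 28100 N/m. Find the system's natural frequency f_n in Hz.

4.64 Hz

ω_n = √(k/m) = √(28100/33.0) = √851.5 = 29.18 rad/s.
f_n = ω_n/(2π) = 29.18/6.283 = 4.644 Hz.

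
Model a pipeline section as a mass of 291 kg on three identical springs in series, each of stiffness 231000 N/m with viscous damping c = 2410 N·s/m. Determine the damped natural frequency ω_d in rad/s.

Series springs: 1/k_eq = 3/231000, so k_eq = 231000/3 = 77000 N/m.
ω_n = √(k_eq/m) = √(77000/291) = 16.27 rad/s.
Critical damping c_c = 2√(k_eq·m) = 2√(77000 × 291) = 9467 N·s/m, so ζ = c/c_c = 2410/9467 = 0.2546.
ω_d = ω_n√(1 − ζ²) = 16.27 × √(1 − 0.0648) = 15.73 rad/s.

15.7 rad/s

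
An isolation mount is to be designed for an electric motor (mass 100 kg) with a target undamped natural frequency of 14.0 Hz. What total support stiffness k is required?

774000 N/m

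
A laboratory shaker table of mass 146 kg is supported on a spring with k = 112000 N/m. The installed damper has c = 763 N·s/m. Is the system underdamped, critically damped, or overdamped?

c_c = 2√(k·m) = 8088 N·s/m; ζ = c/c_c = 763/8088 = 0.0943.
Since ζ < 1 the system is underdamped.

underdamped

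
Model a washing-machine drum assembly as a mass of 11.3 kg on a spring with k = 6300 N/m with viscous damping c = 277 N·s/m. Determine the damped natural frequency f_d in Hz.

3.21 Hz

ω_n = √(k/m) = √(6300/11.3) = 23.61 rad/s.
Critical damping c_c = 2√(k·m) = 2√(6300 × 11.3) = 533.6 N·s/m, so ζ = c/c_c = 277/533.6 = 0.5191.
ω_d = ω_n√(1 − ζ²) = 23.61 × √(1 − 0.269) = 20.18 rad/s.
f_d = ω_d/(2π) = 3.212 Hz.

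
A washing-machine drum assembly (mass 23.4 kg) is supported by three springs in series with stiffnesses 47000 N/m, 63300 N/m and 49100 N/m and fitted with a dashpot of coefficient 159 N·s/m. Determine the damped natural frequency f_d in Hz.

Series springs: 1/k_eq = 1/47000 + 1/63300 + 1/49100 = 5.744×10^-5, so k_eq = 17410 N/m.
ω_n = √(k_eq/m) = √(17410/23.4) = 27.28 rad/s.
Critical damping c_c = 2√(k_eq·m) = 2√(17410 × 23.4) = 1277 N·s/m, so ζ = c/c_c = 159/1277 = 0.1246.
ω_d = ω_n√(1 − ζ²) = 27.28 × √(1 − 0.0155) = 27.06 rad/s.
f_d = ω_d/(2π) = 4.307 Hz.

4.31 Hz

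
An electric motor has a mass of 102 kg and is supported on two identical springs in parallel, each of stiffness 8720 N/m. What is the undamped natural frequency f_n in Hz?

2.08 Hz

Parallel springs add: k_eq = 2 × 8720 = 17440 N/m.
ω_n = √(k_eq/m) = √(17440/102) = √171.0 = 13.08 rad/s.
f_n = ω_n/(2π) = 13.08/6.283 = 2.081 Hz.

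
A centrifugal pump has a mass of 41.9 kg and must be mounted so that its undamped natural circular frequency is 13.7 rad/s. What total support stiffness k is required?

7860 N/m

k = m·ω_n² = 41.9 × 13.70² = 41.9 × 187.7 = 7864 N/m.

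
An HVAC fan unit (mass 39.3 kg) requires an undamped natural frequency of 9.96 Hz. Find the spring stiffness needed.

154000 N/m

ω_n = 2πf_n = 2π × 9.96 = 62.58 rad/s.
k = m·ω_n² = 39.3 × 62.58² = 39.3 × 3916 = 153900 N/m.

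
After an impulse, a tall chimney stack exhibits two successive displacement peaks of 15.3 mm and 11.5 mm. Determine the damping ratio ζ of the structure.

Logarithmic decrement δ = (1/n)·ln(x₀/x_n) = (1/1)·ln(15.3/11.5) = (1/1)·ln(1.330) = 0.2855.
ζ = δ/√(4π² + δ²) = 0.2855/√(39.48 + 0.0815) = 0.2855/6.290 = 0.04539.

0.0454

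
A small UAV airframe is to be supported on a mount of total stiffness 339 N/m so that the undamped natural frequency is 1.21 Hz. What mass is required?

5.87 kg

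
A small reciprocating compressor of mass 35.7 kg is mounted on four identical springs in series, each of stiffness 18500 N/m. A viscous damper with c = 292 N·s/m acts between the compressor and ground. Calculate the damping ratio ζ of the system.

Series springs: 1/k_eq = 4/18500, so k_eq = 18500/4 = 4625 N/m.
ω_n = √(k_eq/m) = √(4625/35.7) = 11.38 rad/s.
Critical damping c_c = 2√(k_eq·m) = 2√(4625 × 35.7) = 812.7 N·s/m, so ζ = c/c_c = 292/812.7 = 0.3593.

0.359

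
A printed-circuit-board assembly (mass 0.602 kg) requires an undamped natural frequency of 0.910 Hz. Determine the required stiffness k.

19.7 N/m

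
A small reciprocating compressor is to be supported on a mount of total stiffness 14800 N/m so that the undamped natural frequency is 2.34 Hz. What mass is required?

ω_n = 2πf_n = 2π × 2.34 = 14.70 rad/s.
m = k/ω_n² = 14800/14.70² = 14800/216.2 = 68.47 kg.

68.5 kg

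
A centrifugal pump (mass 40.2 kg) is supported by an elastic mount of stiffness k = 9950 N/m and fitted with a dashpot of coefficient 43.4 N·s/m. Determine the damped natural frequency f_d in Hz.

2.50 Hz

ω_n = √(k/m) = √(9950/40.2) = 15.73 rad/s.
Critical damping c_c = 2√(k·m) = 2√(9950 × 40.2) = 1265 N·s/m, so ζ = c/c_c = 43.4/1265 = 0.03431.
ω_d = ω_n√(1 − ζ²) = 15.73 × √(1 − 0.00118) = 15.72 rad/s.
f_d = ω_d/(2π) = 2.502 Hz.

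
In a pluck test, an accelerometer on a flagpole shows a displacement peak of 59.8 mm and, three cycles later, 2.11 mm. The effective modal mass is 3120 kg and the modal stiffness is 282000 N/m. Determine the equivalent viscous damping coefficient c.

10400 N·s/m

Logarithmic decrement δ = (1/n)·ln(x₀/x_n) = (1/3)·ln(59.8/2.11) = (1/3)·ln(28.34) = 1.115.
ζ = δ/√(4π² + δ²) = 1.115/√(39.48 + 1.24) = 1.115/6.381 = 0.1747.
c = ζ · 2√(km) = 0.1747 × 2√(282000 × 3120) = 0.1747 × 59320 = 10360 N·s/m.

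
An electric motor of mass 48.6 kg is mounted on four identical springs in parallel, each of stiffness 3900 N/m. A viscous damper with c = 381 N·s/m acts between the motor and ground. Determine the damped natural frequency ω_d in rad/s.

Parallel springs add: k_eq = 4 × 3900 = 15600 N/m.
ω_n = √(k_eq/m) = √(15600/48.6) = 17.92 rad/s.
Critical damping c_c = 2√(k_eq·m) = 2√(15600 × 48.6) = 1741 N·s/m, so ζ = c/c_c = 381/1741 = 0.2188.
ω_d = ω_n√(1 − ζ²) = 17.92 × √(1 − 0.0479) = 17.48 rad/s.

17.5 rad/s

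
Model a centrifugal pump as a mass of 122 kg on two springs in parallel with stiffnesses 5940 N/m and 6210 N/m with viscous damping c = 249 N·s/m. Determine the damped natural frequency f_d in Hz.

1.58 Hz

Parallel springs add: k_eq = 5940 + 6210 = 12150 N/m.
ω_n = √(k_eq/m) = √(12150/122) = 9.979 rad/s.
Critical damping c_c = 2√(k_eq·m) = 2√(12150 × 122) = 2435 N·s/m, so ζ = c/c_c = 249/2435 = 0.1023.
ω_d = ω_n√(1 − ζ²) = 9.979 × √(1 − 0.0105) = 9.927 rad/s.
f_d = ω_d/(2π) = 1.580 Hz.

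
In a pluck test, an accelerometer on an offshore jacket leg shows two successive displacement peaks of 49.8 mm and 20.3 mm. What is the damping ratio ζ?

0.141

Logarithmic decrement δ = (1/n)·ln(x₀/x_n) = (1/1)·ln(49.8/20.3) = (1/1)·ln(2.453) = 0.8974.
ζ = δ/√(4π² + δ²) = 0.8974/√(39.48 + 0.805) = 0.8974/6.347 = 0.1414.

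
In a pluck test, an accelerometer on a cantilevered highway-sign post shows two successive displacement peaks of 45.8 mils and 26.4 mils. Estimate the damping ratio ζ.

Logarithmic decrement δ = (1/n)·ln(x₀/x_n) = (1/1)·ln(45.8/26.4) = (1/1)·ln(1.735) = 0.5509.
ζ = δ/√(4π² + δ²) = 0.5509/√(39.48 + 0.304) = 0.5509/6.307 = 0.08735.

0.0873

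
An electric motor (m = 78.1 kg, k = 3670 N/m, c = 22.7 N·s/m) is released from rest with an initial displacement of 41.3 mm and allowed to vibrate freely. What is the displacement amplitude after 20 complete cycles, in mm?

ζ = c/(2√(km)) = 22.7/(2√(3670 × 78.1)) = 22.7/1071 = 0.02120.
Logarithmic decrement δ = 2πζ/√(1 − ζ²) = 2π × 0.02120/√(1 − 0.000449) = 0.1332.
After n cycles, x_n/x₀ = e^(−nδ), so x_20 = 41.3 × e^(−20 × 0.1332) = 41.3 × 0.06962 = 2.875 mm.

2.88 mm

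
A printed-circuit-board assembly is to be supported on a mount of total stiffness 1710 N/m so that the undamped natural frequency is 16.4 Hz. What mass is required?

0.161 kg

ω_n = 2πf_n = 2π × 16.4 = 103.0 rad/s.
m = k/ω_n² = 1710/103.0² = 1710/10620 = 0.1610 kg.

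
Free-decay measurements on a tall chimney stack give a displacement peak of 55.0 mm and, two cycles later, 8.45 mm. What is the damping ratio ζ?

0.147

Logarithmic decrement δ = (1/n)·ln(x₀/x_n) = (1/2)·ln(55.0/8.45) = (1/2)·ln(6.509) = 0.9366.
ζ = δ/√(4π² + δ²) = 0.9366/√(39.48 + 0.877) = 0.9366/6.353 = 0.1474.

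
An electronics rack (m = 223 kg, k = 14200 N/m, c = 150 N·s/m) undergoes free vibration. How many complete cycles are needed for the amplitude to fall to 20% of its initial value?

ζ = c/(2√(km)) = 150/(2√(14200 × 223)) = 150/3559 = 0.04215.
Logarithmic decrement δ = 2πζ/√(1 − ζ²) = 2π × 0.04215/√(1 − 0.00178) = 0.2651.
x_n/x₀ = e^(−nδ) ≤ 0.2; take ln: n ≥ ln(1/0.2)/δ = 1.609/0.2651 = 6.072.
So 7 complete cycles are required.

7 cycles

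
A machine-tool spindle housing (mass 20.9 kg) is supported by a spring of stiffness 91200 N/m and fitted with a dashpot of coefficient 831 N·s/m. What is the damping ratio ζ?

ω_n = √(k/m) = √(91200/20.9) = 66.06 rad/s.
Critical damping c_c = 2√(k·m) = 2√(91200 × 20.9) = 2761 N·s/m, so ζ = c/c_c = 831/2761 = 0.3010.

0.301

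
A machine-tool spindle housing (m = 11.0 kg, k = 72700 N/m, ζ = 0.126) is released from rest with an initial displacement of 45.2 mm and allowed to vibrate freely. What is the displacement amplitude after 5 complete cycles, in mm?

Logarithmic decrement δ = 2πζ/√(1 − ζ²) = 2π × 0.1260/√(1 − 0.0159) = 0.7980.
After n cycles, x_n/x₀ = e^(−nδ), so x_5 = 45.2 × e^(−5 × 0.7980) = 45.2 × 0.01850 = 0.8360 mm.

0.836 mm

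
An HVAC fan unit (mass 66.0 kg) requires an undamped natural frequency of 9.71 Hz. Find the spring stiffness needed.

246000 N/m

ω_n = 2πf_n = 2π × 9.71 = 61.01 rad/s.
k = m·ω_n² = 66.0 × 61.01² = 66.0 × 3722 = 245700 N/m.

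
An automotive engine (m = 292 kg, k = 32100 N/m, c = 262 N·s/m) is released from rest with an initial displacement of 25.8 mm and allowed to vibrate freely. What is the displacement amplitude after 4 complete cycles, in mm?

ζ = c/(2√(km)) = 262/(2√(32100 × 292)) = 262/6123 = 0.04279.
Logarithmic decrement δ = 2πζ/√(1 − ζ²) = 2π × 0.04279/√(1 − 0.00183) = 0.2691.
After n cycles, x_n/x₀ = e^(−nδ), so x_4 = 25.8 × e^(−4 × 0.2691) = 25.8 × 0.3408 = 8.793 mm.

8.79 mm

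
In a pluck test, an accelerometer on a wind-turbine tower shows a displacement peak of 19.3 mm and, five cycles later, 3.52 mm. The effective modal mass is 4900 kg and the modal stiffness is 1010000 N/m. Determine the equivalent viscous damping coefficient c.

7610 N·s/m

Logarithmic decrement δ = (1/n)·ln(x₀/x_n) = (1/5)·ln(19.3/3.52) = (1/5)·ln(5.483) = 0.3403.
ζ = δ/√(4π² + δ²) = 0.3403/√(39.48 + 0.116) = 0.3403/6.292 = 0.05409.
c = ζ · 2√(km) = 0.05409 × 2√(1010000 × 4900) = 0.05409 × 140700 = 7610 N·s/m.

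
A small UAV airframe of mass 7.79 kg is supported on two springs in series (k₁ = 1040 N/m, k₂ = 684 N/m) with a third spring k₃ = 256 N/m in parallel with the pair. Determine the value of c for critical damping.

144 N·s/m

Series pair: k_s = k₁k₂/(k₁+k₂) = (1040)(684)/(1040 + 684) = 412.6 N/m. In parallel with k₃: k_eq = 412.6 + 256 = 668.6 N/m.
c_c = 2√(k_eq·m) = 2√(668.6 × 7.79) = 2 × 72.17 = 144.3 N·s/m.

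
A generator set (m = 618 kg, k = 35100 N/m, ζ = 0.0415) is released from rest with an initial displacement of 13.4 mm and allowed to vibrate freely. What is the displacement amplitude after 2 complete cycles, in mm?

Logarithmic decrement δ = 2πζ/√(1 − ζ²) = 2π × 0.04150/√(1 − 0.00172) = 0.2610.
After n cycles, x_n/x₀ = e^(−nδ), so x_2 = 13.4 × e^(−2 × 0.2610) = 13.4 × 0.5934 = 7.951 mm.

7.95 mm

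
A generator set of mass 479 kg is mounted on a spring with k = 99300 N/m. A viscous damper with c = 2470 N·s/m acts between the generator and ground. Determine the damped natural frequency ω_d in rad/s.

14.2 rad/s

ω_n = √(k/m) = √(99300/479) = 14.40 rad/s.
Critical damping c_c = 2√(k·m) = 2√(99300 × 479) = 13790 N·s/m, so ζ = c/c_c = 2470/13790 = 0.1791.
ω_d = ω_n√(1 − ζ²) = 14.40 × √(1 − 0.0321) = 14.17 rad/s.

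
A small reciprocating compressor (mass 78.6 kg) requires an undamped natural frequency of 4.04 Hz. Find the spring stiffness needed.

ω_n = 2πf_n = 2π × 4.04 = 25.38 rad/s.
k = m·ω_n² = 78.6 × 25.38² = 78.6 × 644.4 = 50650 N/m.

50600 N/m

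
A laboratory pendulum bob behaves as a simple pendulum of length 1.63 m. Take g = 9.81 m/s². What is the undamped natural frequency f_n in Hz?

0.390 Hz

For a simple pendulum ω_n = √(g/L) = √(9.81/1.63) = √6.018 = 2.453 rad/s.
f_n = ω_n/(2π) = 2.453/6.283 = 0.3904 Hz.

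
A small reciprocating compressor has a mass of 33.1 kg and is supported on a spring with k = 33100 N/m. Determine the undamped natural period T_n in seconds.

0.199 s

ω_n = √(k/m) = √(33100/33.1) = √1000 = 31.62 rad/s.
T_n = 2π/ω_n = 6.283/31.62 = 0.1987 s.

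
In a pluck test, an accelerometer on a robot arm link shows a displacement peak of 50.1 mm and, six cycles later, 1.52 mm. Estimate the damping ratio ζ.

0.0923

Logarithmic decrement δ = (1/n)·ln(x₀/x_n) = (1/6)·ln(50.1/1.52) = (1/6)·ln(32.96) = 0.5826.
ζ = δ/√(4π² + δ²) = 0.5826/√(39.48 + 0.339) = 0.5826/6.310 = 0.09232.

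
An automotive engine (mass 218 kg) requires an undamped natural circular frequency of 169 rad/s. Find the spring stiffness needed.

6230000 N/m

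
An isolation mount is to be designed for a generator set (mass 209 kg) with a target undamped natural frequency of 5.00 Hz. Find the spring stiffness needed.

206000 N/m

ω_n = 2πf_n = 2π × 5.00 = 31.42 rad/s.
k = m·ω_n² = 209 × 31.42² = 209 × 987.0 = 206300 N/m.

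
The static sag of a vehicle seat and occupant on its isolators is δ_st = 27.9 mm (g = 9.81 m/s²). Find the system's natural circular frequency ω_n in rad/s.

18.8 rad/s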